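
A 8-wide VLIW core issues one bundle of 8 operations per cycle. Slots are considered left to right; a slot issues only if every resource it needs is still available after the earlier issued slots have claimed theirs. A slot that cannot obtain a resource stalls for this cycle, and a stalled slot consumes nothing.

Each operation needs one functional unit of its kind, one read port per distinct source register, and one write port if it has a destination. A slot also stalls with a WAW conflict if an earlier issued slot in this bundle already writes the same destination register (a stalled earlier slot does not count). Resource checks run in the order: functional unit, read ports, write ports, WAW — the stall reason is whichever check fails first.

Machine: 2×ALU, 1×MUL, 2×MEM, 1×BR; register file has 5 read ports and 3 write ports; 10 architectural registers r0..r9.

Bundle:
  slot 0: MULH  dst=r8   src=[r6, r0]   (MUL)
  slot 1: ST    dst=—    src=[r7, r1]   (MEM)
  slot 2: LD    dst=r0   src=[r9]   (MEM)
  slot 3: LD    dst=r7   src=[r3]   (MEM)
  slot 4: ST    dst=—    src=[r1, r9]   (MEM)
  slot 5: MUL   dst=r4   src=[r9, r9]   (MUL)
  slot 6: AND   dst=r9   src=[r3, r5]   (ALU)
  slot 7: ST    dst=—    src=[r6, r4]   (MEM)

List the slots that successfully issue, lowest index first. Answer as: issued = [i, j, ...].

issued = [0, 1, 2]

#0 MUL src=r6,r0 dispatched  <A:2 Mu:0 Ld:2 B:1 rd:3 wr:2>
#1 MEM src=r7,r1 dispatched  <A:2 Mu:0 Ld:1 B:1 rd:1 wr:2>
#2 MEM src=r9 dispatched  <A:2 Mu:0 Ld:0 B:1 rd:0 wr:1>
#3 MEM src=r3 held:FU  <A:2 Mu:0 Ld:0 B:1 rd:0 wr:1>
#4 MEM src=r1,r9 held:FU  <A:2 Mu:0 Ld:0 B:1 rd:0 wr:1>
#5 MUL src=r9,r9 held:FU  <A:2 Mu:0 Ld:0 B:1 rd:0 wr:1>
#6 ALU src=r3,r5 held:RD_PORT  <A:2 Mu:0 Ld:0 B:1 rd:0 wr:1>
#7 MEM src=r6,r4 held:FU  <A:2 Mu:0 Ld:0 B:1 rd:0 wr:1>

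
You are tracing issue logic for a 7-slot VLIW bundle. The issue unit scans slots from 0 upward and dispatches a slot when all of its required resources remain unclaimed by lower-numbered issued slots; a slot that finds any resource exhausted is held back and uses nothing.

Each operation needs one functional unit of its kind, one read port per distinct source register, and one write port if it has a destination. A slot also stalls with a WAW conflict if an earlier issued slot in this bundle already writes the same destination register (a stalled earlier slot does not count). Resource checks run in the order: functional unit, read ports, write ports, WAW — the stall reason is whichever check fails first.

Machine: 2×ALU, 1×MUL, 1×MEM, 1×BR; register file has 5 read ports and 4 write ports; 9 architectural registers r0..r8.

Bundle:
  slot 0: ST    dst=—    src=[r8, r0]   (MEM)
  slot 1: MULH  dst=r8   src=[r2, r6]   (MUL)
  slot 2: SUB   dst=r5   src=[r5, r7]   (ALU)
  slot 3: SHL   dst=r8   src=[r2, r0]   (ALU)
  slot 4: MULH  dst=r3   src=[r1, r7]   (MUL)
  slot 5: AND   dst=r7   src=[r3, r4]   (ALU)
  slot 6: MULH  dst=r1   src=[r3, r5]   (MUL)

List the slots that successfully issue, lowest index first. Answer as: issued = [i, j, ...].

issued = [0, 1]

[0] MEM needs rd=2 wr=0: ok; after: ALU=2 MUL=1 MEM=0 BR=1, R=3, W=4
[1] MUL needs rd=2 wr=1: ok; after: ALU=2 MUL=0 MEM=0 BR=1, R=1, W=3
[2] ALU needs rd=2 wr=1: RD_PORT; after: ALU=2 MUL=0 MEM=0 BR=1, R=1, W=3
[3] ALU needs rd=2 wr=1: RD_PORT; after: ALU=2 MUL=0 MEM=0 BR=1, R=1, W=3
[4] MUL needs rd=2 wr=1: FU; after: ALU=2 MUL=0 MEM=0 BR=1, R=1, W=3
[5] ALU needs rd=2 wr=1: RD_PORT; after: ALU=2 MUL=0 MEM=0 BR=1, R=1, W=3
[6] MUL needs rd=2 wr=1: FU; after: ALU=2 MUL=0 MEM=0 BR=1, R=1, W=3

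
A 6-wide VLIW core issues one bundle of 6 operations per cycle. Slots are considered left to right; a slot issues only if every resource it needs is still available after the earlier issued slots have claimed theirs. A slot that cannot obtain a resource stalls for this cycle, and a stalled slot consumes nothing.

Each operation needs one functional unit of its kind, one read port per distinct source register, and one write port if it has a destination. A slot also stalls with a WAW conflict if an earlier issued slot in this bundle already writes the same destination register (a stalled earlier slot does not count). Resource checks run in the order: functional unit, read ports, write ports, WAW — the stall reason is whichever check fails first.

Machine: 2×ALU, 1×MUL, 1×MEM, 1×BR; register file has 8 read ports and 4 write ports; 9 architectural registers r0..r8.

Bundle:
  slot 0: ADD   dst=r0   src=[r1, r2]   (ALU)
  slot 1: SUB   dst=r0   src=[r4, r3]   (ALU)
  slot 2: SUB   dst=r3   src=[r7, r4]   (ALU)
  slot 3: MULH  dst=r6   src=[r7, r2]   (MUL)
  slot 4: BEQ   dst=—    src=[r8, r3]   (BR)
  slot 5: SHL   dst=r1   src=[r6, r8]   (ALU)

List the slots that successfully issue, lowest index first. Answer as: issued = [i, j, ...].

issued = [0, 2, 3, 4]

  0. ALU→r0 ⇒ go  {1A/1Mu/1Ld/1B | 6r 3w}
  1. ALU→r0 ⇒ no(WAW)  {1A/1Mu/1Ld/1B | 6r 3w}
  2. ALU→r3 ⇒ go  {0A/1Mu/1Ld/1B | 4r 2w}
  3. MUL→r6 ⇒ go  {0A/0Mu/1Ld/1B | 2r 1w}
  4. BR ⇒ go  {0A/0Mu/1Ld/0B | 0r 1w}
  5. ALU→r1 ⇒ no(FU)  {0A/0Mu/1Ld/0B | 0r 1w}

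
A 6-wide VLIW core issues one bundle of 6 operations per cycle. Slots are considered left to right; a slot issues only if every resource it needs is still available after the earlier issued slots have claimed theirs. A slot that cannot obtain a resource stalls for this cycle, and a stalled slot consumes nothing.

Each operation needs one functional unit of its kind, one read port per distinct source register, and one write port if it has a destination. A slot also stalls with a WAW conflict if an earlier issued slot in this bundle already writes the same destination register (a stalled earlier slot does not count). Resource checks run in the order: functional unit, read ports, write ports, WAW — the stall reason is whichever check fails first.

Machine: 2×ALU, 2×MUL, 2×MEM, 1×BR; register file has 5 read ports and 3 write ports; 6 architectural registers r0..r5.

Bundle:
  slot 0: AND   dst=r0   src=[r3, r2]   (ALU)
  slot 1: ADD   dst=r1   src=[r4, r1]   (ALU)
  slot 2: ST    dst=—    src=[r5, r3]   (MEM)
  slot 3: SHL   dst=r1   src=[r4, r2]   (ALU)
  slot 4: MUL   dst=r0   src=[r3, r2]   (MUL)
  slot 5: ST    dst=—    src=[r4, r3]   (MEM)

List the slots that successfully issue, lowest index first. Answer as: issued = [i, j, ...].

issued = [0, 1]

(0) want 1×ALU +2rd +1wr — yes → AL1|MU2|ME2|BR1|rd3|wr2
(1) want 1×ALU +2rd +1wr — yes → AL0|MU2|ME2|BR1|rd1|wr1
(2) want 1×MEM +2rd +0wr — RD_PORT → AL0|MU2|ME2|BR1|rd1|wr1
(3) want 1×ALU +2rd +1wr — FU → AL0|MU2|ME2|BR1|rd1|wr1
(4) want 1×MUL +2rd +1wr — RD_PORT → AL0|MU2|ME2|BR1|rd1|wr1
(5) want 1×MEM +2rd +0wr — RD_PORT → AL0|MU2|ME2|BR1|rd1|wr1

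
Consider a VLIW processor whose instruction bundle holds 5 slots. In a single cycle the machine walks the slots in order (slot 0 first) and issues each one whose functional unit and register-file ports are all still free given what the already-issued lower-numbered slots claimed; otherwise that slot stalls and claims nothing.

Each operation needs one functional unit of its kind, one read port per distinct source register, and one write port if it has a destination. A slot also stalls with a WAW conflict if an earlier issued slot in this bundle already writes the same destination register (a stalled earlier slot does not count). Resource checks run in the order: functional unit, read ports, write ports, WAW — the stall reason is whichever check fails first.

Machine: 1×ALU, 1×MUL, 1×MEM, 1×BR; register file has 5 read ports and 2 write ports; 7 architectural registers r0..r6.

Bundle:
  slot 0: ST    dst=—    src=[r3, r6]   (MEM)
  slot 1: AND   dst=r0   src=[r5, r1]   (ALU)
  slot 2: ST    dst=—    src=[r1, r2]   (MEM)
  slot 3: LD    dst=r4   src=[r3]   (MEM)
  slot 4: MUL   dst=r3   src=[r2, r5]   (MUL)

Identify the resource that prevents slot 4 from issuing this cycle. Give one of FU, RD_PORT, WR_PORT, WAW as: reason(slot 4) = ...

reason(slot 4) = RD_PORT

[0] MEM needs rd=2 wr=0: ok; after: ALU=1 MUL=1 MEM=0 BR=1, R=3, W=2
[1] ALU needs rd=2 wr=1: ok; after: ALU=0 MUL=1 MEM=0 BR=1, R=1, W=1
[2] MEM needs rd=2 wr=0: FU; after: ALU=0 MUL=1 MEM=0 BR=1, R=1, W=1
[3] MEM needs rd=1 wr=1: FU; after: ALU=0 MUL=1 MEM=0 BR=1, R=1, W=1
[4] MUL needs rd=2 wr=1: RD_PORT; after: ALU=0 MUL=1 MEM=0 BR=1, R=1, W=1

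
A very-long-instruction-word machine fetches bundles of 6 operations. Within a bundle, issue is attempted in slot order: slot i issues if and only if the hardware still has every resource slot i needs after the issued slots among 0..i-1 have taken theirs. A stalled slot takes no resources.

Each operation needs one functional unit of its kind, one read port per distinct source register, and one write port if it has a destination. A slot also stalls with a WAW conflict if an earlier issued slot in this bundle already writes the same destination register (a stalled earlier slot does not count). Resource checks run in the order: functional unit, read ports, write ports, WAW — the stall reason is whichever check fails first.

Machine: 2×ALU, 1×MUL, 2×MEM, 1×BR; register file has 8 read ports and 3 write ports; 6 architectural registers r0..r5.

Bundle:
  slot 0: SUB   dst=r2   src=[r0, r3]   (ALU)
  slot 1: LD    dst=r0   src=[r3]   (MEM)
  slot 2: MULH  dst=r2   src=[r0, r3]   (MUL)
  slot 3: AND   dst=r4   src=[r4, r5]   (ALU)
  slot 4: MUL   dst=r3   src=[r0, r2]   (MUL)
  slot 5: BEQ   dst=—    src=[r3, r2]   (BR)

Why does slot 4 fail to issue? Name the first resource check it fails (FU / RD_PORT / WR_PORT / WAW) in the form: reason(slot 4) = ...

#0 ALU src=r0,r3 dispatched  <A:1 Mu:1 Ld:2 B:1 rd:6 wr:2>
#1 MEM src=r3 dispatched  <A:1 Mu:1 Ld:1 B:1 rd:5 wr:1>
#2 MUL src=r0,r3 held:WAW  <A:1 Mu:1 Ld:1 B:1 rd:5 wr:1>
#3 ALU src=r4,r5 dispatched  <A:0 Mu:1 Ld:1 B:1 rd:3 wr:0>
#4 MUL src=r0,r2 held:WR_PORT  <A:0 Mu:1 Ld:1 B:1 rd:3 wr:0>
#5 BR src=r3,r2 dispatched  <A:0 Mu:1 Ld:1 B:0 rd:1 wr:0>

reason(slot 4) = WR_PORT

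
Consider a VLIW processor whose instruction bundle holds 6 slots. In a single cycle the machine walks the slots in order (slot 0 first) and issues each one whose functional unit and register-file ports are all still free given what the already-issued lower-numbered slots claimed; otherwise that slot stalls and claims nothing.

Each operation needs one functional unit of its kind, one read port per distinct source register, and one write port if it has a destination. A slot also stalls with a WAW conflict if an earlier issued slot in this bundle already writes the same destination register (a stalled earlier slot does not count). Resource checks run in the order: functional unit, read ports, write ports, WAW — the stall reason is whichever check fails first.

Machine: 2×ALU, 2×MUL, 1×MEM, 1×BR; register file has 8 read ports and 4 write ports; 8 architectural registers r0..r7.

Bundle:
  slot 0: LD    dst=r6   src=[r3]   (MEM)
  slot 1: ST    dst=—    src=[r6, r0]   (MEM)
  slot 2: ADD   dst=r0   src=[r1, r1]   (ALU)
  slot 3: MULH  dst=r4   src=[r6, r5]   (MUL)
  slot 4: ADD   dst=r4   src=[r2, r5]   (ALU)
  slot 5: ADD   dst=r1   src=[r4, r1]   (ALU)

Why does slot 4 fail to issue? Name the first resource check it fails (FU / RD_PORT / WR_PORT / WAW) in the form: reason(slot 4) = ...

[0] MEM needs rd=1 wr=1: ok; after: ALU=2 MUL=2 MEM=0 BR=1, R=7, W=3
[1] MEM needs rd=2 wr=0: FU; after: ALU=2 MUL=2 MEM=0 BR=1, R=7, W=3
[2] ALU needs rd=1 wr=1: ok; after: ALU=1 MUL=2 MEM=0 BR=1, R=6, W=2
[3] MUL needs rd=2 wr=1: ok; after: ALU=1 MUL=1 MEM=0 BR=1, R=4, W=1
[4] ALU needs rd=2 wr=1: WAW; after: ALU=1 MUL=1 MEM=0 BR=1, R=4, W=1
[5] ALU needs rd=2 wr=1: ok; after: ALU=0 MUL=1 MEM=0 BR=1, R=2, W=0

reason(slot 4) = WAW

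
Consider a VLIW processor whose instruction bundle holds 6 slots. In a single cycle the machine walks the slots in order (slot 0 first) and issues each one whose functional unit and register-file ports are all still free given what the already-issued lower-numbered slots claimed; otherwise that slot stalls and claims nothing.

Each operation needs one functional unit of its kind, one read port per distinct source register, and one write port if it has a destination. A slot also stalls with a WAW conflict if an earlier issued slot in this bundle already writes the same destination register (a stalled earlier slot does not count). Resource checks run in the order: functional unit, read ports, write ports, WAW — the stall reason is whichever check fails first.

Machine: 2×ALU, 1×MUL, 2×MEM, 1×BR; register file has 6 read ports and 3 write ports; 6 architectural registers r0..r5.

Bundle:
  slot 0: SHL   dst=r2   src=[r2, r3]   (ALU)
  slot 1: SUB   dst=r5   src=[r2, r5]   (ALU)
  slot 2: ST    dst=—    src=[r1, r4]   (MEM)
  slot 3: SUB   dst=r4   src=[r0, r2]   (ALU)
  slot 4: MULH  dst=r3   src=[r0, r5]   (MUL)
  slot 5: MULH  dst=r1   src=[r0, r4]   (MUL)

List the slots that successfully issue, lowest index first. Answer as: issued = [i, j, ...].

#0 ALU src=r2,r3 dispatched  <A:1 Mu:1 Ld:2 B:1 rd:4 wr:2>
#1 ALU src=r2,r5 dispatched  <A:0 Mu:1 Ld:2 B:1 rd:2 wr:1>
#2 MEM src=r1,r4 dispatched  <A:0 Mu:1 Ld:1 B:1 rd:0 wr:1>
#3 ALU src=r0,r2 held:FU  <A:0 Mu:1 Ld:1 B:1 rd:0 wr:1>
#4 MUL src=r0,r5 held:RD_PORT  <A:0 Mu:1 Ld:1 B:1 rd:0 wr:1>
#5 MUL src=r0,r4 held:RD_PORT  <A:0 Mu:1 Ld:1 B:1 rd:0 wr:1>

issued = [0, 1, 2]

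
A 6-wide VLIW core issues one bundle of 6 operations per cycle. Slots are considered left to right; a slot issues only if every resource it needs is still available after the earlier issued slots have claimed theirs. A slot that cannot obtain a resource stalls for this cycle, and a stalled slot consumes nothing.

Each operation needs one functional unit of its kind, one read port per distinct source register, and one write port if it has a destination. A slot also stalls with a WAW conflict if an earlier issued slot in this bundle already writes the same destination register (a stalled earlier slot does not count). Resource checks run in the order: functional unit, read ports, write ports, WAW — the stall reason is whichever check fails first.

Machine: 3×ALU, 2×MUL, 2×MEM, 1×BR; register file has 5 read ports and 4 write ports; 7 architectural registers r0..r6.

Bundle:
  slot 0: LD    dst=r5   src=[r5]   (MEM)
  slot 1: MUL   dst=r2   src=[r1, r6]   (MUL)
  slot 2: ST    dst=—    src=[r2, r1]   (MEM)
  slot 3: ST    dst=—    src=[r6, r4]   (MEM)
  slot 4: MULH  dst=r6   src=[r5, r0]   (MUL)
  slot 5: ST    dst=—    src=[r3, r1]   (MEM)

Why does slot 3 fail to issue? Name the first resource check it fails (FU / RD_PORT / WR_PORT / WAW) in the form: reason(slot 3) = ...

[0] MEM needs rd=1 wr=1: ok; after: ALU=3 MUL=2 MEM=1 BR=1, R=4, W=3
[1] MUL needs rd=2 wr=1: ok; after: ALU=3 MUL=1 MEM=1 BR=1, R=2, W=2
[2] MEM needs rd=2 wr=0: ok; after: ALU=3 MUL=1 MEM=0 BR=1, R=0, W=2
[3] MEM needs rd=2 wr=0: FU; after: ALU=3 MUL=1 MEM=0 BR=1, R=0, W=2
[4] MUL needs rd=2 wr=1: RD_PORT; after: ALU=3 MUL=1 MEM=0 BR=1, R=0, W=2
[5] MEM needs rd=2 wr=0: FU; after: ALU=3 MUL=1 MEM=0 BR=1, R=0, W=2

reason(slot 3) = FU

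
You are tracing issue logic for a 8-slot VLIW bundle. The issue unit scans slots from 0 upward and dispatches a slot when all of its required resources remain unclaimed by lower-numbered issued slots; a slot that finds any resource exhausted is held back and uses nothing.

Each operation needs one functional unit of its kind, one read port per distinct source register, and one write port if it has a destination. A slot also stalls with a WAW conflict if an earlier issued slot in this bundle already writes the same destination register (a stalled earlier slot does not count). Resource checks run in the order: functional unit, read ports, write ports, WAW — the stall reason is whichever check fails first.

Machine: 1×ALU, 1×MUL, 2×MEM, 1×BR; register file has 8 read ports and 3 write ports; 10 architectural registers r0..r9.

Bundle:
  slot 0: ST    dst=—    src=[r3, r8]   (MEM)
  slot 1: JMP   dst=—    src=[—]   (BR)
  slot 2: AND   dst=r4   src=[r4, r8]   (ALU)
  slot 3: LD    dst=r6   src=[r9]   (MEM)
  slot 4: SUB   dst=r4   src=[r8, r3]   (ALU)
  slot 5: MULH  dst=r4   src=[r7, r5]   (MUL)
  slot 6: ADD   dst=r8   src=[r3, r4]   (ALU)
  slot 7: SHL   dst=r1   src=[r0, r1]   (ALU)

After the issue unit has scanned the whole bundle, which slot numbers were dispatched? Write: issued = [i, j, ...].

issued = [0, 1, 2, 3]

slot 0 (MEM): ISSUE — free A1,Mu1,Ld1,B1 rp6 wp3
slot 1 (BR): ISSUE — free A1,Mu1,Ld1,B0 rp6 wp3
slot 2 (ALU): ISSUE — free A0,Mu1,Ld1,B0 rp4 wp2
slot 3 (MEM): ISSUE — free A0,Mu1,Ld0,B0 rp3 wp1
slot 4 (ALU): stall FU — free A0,Mu1,Ld0,B0 rp3 wp1
slot 5 (MUL): stall WAW — free A0,Mu1,Ld0,B0 rp3 wp1
slot 6 (ALU): stall FU — free A0,Mu1,Ld0,B0 rp3 wp1
slot 7 (ALU): stall FU — free A0,Mu1,Ld0,B0 rp3 wp1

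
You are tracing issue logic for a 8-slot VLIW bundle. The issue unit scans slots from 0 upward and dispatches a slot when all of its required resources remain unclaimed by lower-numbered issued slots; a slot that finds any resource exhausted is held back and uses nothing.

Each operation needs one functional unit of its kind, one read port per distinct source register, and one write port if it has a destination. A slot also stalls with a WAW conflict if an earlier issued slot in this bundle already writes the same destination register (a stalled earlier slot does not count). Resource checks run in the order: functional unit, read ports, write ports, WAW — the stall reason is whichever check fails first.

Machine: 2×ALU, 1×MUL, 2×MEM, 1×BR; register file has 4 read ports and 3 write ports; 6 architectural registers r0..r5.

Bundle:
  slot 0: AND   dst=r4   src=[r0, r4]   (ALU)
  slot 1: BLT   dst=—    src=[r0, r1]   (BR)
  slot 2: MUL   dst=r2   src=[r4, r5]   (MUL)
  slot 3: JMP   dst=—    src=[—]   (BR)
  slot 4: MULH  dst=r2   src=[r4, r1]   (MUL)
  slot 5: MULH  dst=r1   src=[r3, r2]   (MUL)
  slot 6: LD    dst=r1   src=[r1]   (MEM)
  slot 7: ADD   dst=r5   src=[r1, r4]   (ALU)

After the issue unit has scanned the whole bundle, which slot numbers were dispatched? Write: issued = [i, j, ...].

[0] ALU needs rd=2 wr=1: ok; after: ALU=1 MUL=1 MEM=2 BR=1, R=2, W=2
[1] BR needs rd=2 wr=0: ok; after: ALU=1 MUL=1 MEM=2 BR=0, R=0, W=2
[2] MUL needs rd=2 wr=1: RD_PORT; after: ALU=1 MUL=1 MEM=2 BR=0, R=0, W=2
[3] BR needs rd=0 wr=0: FU; after: ALU=1 MUL=1 MEM=2 BR=0, R=0, W=2
[4] MUL needs rd=2 wr=1: RD_PORT; after: ALU=1 MUL=1 MEM=2 BR=0, R=0, W=2
[5] MUL needs rd=2 wr=1: RD_PORT; after: ALU=1 MUL=1 MEM=2 BR=0, R=0, W=2
[6] MEM needs rd=1 wr=1: RD_PORT; after: ALU=1 MUL=1 MEM=2 BR=0, R=0, W=2
[7] ALU needs rd=2 wr=1: RD_PORT; after: ALU=1 MUL=1 MEM=2 BR=0, R=0, W=2

issued = [0, 1]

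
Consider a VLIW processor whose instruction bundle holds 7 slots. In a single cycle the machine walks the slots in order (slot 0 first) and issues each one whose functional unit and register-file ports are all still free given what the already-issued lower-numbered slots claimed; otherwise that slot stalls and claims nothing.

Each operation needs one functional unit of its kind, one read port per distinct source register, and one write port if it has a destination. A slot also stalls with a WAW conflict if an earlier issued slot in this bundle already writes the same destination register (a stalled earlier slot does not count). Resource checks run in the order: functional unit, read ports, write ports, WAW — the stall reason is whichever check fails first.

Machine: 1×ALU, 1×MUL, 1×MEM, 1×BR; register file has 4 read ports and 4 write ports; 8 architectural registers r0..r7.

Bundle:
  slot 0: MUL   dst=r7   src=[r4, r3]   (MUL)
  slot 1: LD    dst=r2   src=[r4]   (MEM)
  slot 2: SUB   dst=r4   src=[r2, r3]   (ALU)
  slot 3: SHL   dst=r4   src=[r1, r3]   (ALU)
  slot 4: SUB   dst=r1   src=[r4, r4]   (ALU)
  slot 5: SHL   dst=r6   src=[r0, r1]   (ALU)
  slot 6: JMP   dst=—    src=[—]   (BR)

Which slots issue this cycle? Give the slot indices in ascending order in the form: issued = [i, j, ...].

issued = [0, 1, 4, 6]

  0. MUL→r7 ⇒ go  {1A/0Mu/1Ld/1B | 2r 3w}
  1. MEM→r2 ⇒ go  {1A/0Mu/0Ld/1B | 1r 2w}
  2. ALU→r4 ⇒ no(RD_PORT)  {1A/0Mu/0Ld/1B | 1r 2w}
  3. ALU→r4 ⇒ no(RD_PORT)  {1A/0Mu/0Ld/1B | 1r 2w}
  4. ALU→r1 ⇒ go  {0A/0Mu/0Ld/1B | 0r 1w}
  5. ALU→r6 ⇒ no(FU)  {0A/0Mu/0Ld/1B | 0r 1w}
  6. BR ⇒ go  {0A/0Mu/0Ld/0B | 0r 1w}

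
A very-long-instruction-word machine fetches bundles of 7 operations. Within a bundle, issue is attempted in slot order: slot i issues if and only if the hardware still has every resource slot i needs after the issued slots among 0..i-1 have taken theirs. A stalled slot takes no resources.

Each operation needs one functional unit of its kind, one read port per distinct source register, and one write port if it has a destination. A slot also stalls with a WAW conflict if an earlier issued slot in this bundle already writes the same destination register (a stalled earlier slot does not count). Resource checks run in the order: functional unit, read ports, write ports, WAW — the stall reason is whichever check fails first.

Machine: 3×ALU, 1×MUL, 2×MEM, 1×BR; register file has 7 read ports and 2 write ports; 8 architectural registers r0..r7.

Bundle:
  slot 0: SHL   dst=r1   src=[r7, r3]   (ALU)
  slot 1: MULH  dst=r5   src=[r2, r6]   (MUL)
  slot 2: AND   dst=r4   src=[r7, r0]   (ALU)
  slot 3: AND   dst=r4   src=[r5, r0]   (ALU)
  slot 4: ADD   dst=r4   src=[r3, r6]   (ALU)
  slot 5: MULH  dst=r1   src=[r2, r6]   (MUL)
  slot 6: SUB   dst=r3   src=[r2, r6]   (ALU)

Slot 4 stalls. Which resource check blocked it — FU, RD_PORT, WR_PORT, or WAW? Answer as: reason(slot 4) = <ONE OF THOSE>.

slot 0 (ALU): ISSUE — free A2,Mu1,Ld2,B1 rp5 wp1
slot 1 (MUL): ISSUE — free A2,Mu0,Ld2,B1 rp3 wp0
slot 2 (ALU): stall WR_PORT — free A2,Mu0,Ld2,B1 rp3 wp0
slot 3 (ALU): stall WR_PORT — free A2,Mu0,Ld2,B1 rp3 wp0
slot 4 (ALU): stall WR_PORT — free A2,Mu0,Ld2,B1 rp3 wp0
slot 5 (MUL): stall FU — free A2,Mu0,Ld2,B1 rp3 wp0
slot 6 (ALU): stall WR_PORT — free A2,Mu0,Ld2,B1 rp3 wp0

reason(slot 4) = WR_PORT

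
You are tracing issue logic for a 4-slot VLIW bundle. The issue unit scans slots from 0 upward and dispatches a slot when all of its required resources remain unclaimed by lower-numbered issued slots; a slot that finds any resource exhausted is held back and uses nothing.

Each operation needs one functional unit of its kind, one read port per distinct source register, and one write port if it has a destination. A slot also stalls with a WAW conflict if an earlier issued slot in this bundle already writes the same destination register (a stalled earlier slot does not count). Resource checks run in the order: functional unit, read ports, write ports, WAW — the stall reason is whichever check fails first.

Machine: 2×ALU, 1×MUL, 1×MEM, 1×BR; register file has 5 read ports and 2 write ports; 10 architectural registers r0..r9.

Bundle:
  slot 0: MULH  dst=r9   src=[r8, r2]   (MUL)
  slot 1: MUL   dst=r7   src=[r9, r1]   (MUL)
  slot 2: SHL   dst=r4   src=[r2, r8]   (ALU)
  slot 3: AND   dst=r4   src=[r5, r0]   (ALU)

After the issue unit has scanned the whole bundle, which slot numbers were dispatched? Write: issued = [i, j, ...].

issued = [0, 2]

(0) want 1×MUL +2rd +1wr — yes → AL2|MU0|ME1|BR1|rd3|wr1
(1) want 1×MUL +2rd +1wr — FU → AL2|MU0|ME1|BR1|rd3|wr1
(2) want 1×ALU +2rd +1wr — yes → AL1|MU0|ME1|BR1|rd1|wr0
(3) want 1×ALU +2rd +1wr — RD_PORT → AL1|MU0|ME1|BR1|rd1|wr0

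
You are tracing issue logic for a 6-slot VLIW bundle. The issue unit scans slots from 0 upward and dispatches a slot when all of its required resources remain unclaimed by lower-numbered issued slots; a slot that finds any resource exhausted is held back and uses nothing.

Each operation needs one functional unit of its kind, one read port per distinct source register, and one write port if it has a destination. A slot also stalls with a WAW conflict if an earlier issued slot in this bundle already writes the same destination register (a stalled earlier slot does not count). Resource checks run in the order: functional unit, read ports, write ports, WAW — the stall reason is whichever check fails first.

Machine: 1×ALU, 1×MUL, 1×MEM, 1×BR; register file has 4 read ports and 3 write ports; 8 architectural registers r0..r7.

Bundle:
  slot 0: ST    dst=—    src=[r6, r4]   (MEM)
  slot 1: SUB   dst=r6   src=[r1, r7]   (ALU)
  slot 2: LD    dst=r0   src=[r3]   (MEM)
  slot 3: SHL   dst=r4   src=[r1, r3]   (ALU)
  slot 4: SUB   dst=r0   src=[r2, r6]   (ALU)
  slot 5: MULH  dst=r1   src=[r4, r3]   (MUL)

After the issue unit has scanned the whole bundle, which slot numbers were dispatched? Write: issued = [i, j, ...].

issued = [0, 1]

  0. MEM ⇒ go  {1A/1Mu/0Ld/1B | 2r 3w}
  1. ALU→r6 ⇒ go  {0A/1Mu/0Ld/1B | 0r 2w}
  2. MEM→r0 ⇒ no(FU)  {0A/1Mu/0Ld/1B | 0r 2w}
  3. ALU→r4 ⇒ no(FU)  {0A/1Mu/0Ld/1B | 0r 2w}
  4. ALU→r0 ⇒ no(FU)  {0A/1Mu/0Ld/1B | 0r 2w}
  5. MUL→r1 ⇒ no(RD_PORT)  {0A/1Mu/0Ld/1B | 0r 2w}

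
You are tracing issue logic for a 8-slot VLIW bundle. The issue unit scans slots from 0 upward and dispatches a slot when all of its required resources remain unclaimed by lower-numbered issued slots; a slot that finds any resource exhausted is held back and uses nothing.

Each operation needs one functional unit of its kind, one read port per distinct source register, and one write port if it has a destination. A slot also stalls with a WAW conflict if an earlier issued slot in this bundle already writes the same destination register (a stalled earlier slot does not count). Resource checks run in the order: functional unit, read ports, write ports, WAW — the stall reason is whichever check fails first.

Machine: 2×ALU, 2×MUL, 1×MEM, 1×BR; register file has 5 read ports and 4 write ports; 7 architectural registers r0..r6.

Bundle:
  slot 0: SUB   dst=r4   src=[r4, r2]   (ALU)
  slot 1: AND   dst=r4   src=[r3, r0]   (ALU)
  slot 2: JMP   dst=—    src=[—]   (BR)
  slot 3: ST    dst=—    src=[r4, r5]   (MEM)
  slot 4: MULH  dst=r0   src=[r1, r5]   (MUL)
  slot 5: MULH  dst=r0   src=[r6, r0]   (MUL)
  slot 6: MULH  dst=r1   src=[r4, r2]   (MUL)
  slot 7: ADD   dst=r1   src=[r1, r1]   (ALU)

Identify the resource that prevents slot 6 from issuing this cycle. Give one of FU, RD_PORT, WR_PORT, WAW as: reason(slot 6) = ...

  0. ALU→r4 ⇒ go  {1A/2Mu/1Ld/1B | 3r 3w}
  1. ALU→r4 ⇒ no(WAW)  {1A/2Mu/1Ld/1B | 3r 3w}
  2. BR ⇒ go  {1A/2Mu/1Ld/0B | 3r 3w}
  3. MEM ⇒ go  {1A/2Mu/0Ld/0B | 1r 3w}
  4. MUL→r0 ⇒ no(RD_PORT)  {1A/2Mu/0Ld/0B | 1r 3w}
  5. MUL→r0 ⇒ no(RD_PORT)  {1A/2Mu/0Ld/0B | 1r 3w}
  6. MUL→r1 ⇒ no(RD_PORT)  {1A/2Mu/0Ld/0B | 1r 3w}
  7. ALU→r1 ⇒ go  {0A/2Mu/0Ld/0B | 0r 2w}

reason(slot 6) = RD_PORT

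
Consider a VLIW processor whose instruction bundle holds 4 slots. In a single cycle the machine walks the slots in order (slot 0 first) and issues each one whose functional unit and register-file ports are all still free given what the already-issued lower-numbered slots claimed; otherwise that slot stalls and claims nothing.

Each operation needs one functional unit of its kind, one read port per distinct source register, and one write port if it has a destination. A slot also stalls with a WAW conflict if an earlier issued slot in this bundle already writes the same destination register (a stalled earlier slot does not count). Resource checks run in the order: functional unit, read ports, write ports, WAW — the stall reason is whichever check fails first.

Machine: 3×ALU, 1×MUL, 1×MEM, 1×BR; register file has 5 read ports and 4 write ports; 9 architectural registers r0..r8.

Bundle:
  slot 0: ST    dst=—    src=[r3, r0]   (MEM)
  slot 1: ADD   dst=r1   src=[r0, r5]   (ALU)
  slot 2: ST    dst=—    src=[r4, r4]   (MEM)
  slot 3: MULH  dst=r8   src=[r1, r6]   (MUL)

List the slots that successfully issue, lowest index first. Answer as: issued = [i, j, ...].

issued = [0, 1]

slot 0 (MEM): ISSUE — free A3,Mu1,Ld0,B1 rp3 wp4
slot 1 (ALU): ISSUE — free A2,Mu1,Ld0,B1 rp1 wp3
slot 2 (MEM): stall FU — free A2,Mu1,Ld0,B1 rp1 wp3
slot 3 (MUL): stall RD_PORT — free A2,Mu1,Ld0,B1 rp1 wp3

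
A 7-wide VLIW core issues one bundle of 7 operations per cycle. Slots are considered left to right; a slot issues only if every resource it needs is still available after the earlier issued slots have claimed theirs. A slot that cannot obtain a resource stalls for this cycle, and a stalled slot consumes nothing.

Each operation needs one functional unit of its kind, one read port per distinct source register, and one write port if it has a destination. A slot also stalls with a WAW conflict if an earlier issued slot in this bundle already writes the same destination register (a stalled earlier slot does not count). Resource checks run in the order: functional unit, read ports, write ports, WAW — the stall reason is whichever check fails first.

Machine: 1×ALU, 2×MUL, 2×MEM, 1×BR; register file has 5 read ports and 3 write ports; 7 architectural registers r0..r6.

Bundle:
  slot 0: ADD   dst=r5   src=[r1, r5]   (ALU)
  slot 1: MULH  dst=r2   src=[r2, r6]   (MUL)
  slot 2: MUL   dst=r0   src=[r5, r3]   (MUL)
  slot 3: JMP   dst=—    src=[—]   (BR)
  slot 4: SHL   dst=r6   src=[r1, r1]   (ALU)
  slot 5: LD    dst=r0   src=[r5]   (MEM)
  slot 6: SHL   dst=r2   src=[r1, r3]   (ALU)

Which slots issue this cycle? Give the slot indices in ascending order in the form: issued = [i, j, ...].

issued = [0, 1, 3, 5]

[0] ALU needs rd=2 wr=1: ok; after: ALU=0 MUL=2 MEM=2 BR=1, R=3, W=2
[1] MUL needs rd=2 wr=1: ok; after: ALU=0 MUL=1 MEM=2 BR=1, R=1, W=1
[2] MUL needs rd=2 wr=1: RD_PORT; after: ALU=0 MUL=1 MEM=2 BR=1, R=1, W=1
[3] BR needs rd=0 wr=0: ok; after: ALU=0 MUL=1 MEM=2 BR=0, R=1, W=1
[4] ALU needs rd=1 wr=1: FU; after: ALU=0 MUL=1 MEM=2 BR=0, R=1, W=1
[5] MEM needs rd=1 wr=1: ok; after: ALU=0 MUL=1 MEM=1 BR=0, R=0, W=0
[6] ALU needs rd=2 wr=1: FU; after: ALU=0 MUL=1 MEM=1 BR=0, R=0, W=0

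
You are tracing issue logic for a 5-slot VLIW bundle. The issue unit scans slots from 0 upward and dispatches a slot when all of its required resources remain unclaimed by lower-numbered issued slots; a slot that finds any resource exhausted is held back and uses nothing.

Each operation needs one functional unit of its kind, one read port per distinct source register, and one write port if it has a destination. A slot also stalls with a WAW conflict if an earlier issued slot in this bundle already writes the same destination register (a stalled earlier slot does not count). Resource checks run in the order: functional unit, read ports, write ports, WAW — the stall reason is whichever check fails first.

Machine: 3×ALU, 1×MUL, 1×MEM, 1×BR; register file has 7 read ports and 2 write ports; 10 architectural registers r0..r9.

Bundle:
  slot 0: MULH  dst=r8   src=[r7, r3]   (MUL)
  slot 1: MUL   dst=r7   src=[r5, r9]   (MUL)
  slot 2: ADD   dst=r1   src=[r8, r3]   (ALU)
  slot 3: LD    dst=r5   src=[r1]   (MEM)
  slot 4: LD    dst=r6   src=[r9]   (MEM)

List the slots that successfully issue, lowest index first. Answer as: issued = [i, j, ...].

#0 MUL src=r7,r3 dispatched  <A:3 Mu:0 Ld:1 B:1 rd:5 wr:1>
#1 MUL src=r5,r9 held:FU  <A:3 Mu:0 Ld:1 B:1 rd:5 wr:1>
#2 ALU src=r8,r3 dispatched  <A:2 Mu:0 Ld:1 B:1 rd:3 wr:0>
#3 MEM src=r1 held:WR_PORT  <A:2 Mu:0 Ld:1 B:1 rd:3 wr:0>
#4 MEM src=r9 held:WR_PORT  <A:2 Mu:0 Ld:1 B:1 rd:3 wr:0>

issued = [0, 2]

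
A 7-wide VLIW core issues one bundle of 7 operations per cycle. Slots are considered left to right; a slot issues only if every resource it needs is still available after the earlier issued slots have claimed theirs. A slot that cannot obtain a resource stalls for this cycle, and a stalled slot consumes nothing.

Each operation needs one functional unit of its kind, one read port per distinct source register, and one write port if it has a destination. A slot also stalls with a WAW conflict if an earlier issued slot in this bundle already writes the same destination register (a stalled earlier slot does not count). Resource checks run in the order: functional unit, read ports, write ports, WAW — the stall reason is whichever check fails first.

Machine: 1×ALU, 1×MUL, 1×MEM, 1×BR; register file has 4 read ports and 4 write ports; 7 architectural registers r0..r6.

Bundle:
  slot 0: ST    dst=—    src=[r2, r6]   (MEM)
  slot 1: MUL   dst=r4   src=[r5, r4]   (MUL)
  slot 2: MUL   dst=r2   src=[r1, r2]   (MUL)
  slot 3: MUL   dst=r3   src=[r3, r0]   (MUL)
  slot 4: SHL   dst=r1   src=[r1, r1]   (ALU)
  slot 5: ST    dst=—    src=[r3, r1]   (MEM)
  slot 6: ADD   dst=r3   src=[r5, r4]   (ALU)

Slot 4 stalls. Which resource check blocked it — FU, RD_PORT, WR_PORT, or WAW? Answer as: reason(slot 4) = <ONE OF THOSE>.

reason(slot 4) = RD_PORT

slot 0 (MEM): ISSUE — free A1,Mu1,Ld0,B1 rp2 wp4
slot 1 (MUL): ISSUE — free A1,Mu0,Ld0,B1 rp0 wp3
slot 2 (MUL): stall FU — free A1,Mu0,Ld0,B1 rp0 wp3
slot 3 (MUL): stall FU — free A1,Mu0,Ld0,B1 rp0 wp3
slot 4 (ALU): stall RD_PORT — free A1,Mu0,Ld0,B1 rp0 wp3
slot 5 (MEM): stall FU — free A1,Mu0,Ld0,B1 rp0 wp3
slot 6 (ALU): stall RD_PORT — free A1,Mu0,Ld0,B1 rp0 wp3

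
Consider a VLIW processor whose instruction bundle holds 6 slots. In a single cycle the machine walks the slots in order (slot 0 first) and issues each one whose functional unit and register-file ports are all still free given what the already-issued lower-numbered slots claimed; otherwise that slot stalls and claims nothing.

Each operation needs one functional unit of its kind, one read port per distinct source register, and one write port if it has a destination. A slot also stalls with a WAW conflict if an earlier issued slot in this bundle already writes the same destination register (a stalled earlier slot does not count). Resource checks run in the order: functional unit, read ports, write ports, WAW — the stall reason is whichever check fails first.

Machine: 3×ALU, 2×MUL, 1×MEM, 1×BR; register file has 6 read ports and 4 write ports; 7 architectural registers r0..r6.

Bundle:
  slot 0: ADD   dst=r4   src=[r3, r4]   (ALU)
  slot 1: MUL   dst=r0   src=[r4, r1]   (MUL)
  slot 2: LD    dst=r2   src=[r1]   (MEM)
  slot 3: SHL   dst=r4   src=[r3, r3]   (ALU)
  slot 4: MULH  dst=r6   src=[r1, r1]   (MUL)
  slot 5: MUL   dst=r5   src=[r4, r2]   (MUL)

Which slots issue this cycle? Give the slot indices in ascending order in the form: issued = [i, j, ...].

issued = [0, 1, 2, 4]

[0] ALU needs rd=2 wr=1: ok; after: ALU=2 MUL=2 MEM=1 BR=1, R=4, W=3
[1] MUL needs rd=2 wr=1: ok; after: ALU=2 MUL=1 MEM=1 BR=1, R=2, W=2
[2] MEM needs rd=1 wr=1: ok; after: ALU=2 MUL=1 MEM=0 BR=1, R=1, W=1
[3] ALU needs rd=1 wr=1: WAW; after: ALU=2 MUL=1 MEM=0 BR=1, R=1, W=1
[4] MUL needs rd=1 wr=1: ok; after: ALU=2 MUL=0 MEM=0 BR=1, R=0, W=0
[5] MUL needs rd=2 wr=1: FU; after: ALU=2 MUL=0 MEM=0 BR=1, R=0, W=0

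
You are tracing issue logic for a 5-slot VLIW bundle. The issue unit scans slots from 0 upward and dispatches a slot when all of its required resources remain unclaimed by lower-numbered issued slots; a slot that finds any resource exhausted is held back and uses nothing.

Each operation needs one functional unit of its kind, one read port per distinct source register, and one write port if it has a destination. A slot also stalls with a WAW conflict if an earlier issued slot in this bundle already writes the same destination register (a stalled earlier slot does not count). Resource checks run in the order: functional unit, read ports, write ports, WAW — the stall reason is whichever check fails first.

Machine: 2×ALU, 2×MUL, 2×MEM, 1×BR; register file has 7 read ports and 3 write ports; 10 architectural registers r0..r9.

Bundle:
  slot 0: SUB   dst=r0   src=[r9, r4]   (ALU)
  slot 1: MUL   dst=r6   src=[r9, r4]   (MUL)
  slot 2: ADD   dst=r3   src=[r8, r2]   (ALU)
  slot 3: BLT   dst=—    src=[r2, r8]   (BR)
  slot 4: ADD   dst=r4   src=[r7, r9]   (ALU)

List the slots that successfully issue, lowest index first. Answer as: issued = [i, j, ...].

slot 0 (ALU): ISSUE — free A1,Mu2,Ld2,B1 rp5 wp2
slot 1 (MUL): ISSUE — free A1,Mu1,Ld2,B1 rp3 wp1
slot 2 (ALU): ISSUE — free A0,Mu1,Ld2,B1 rp1 wp0
slot 3 (BR): stall RD_PORT — free A0,Mu1,Ld2,B1 rp1 wp0
slot 4 (ALU): stall FU — free A0,Mu1,Ld2,B1 rp1 wp0

issued = [0, 1, 2]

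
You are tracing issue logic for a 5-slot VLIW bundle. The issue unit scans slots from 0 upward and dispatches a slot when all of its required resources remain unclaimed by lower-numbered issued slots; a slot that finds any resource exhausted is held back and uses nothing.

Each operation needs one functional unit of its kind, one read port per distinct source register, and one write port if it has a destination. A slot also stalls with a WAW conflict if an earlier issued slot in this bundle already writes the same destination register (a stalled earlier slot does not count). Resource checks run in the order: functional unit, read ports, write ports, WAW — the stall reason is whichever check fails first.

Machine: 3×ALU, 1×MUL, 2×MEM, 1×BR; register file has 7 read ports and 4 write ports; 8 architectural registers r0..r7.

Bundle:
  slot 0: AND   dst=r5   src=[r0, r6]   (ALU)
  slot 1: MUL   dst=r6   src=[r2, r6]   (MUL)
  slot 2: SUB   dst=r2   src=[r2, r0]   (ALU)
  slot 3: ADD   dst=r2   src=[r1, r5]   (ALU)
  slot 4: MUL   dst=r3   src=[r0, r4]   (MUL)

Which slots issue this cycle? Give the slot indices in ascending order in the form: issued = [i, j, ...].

issued = [0, 1, 2]

  0. ALU→r5 ⇒ go  {2A/1Mu/2Ld/1B | 5r 3w}
  1. MUL→r6 ⇒ go  {2A/0Mu/2Ld/1B | 3r 2w}
  2. ALU→r2 ⇒ go  {1A/0Mu/2Ld/1B | 1r 1w}
  3. ALU→r2 ⇒ no(RD_PORT)  {1A/0Mu/2Ld/1B | 1r 1w}
  4. MUL→r3 ⇒ no(FU)  {1A/0Mu/2Ld/1B | 1r 1w}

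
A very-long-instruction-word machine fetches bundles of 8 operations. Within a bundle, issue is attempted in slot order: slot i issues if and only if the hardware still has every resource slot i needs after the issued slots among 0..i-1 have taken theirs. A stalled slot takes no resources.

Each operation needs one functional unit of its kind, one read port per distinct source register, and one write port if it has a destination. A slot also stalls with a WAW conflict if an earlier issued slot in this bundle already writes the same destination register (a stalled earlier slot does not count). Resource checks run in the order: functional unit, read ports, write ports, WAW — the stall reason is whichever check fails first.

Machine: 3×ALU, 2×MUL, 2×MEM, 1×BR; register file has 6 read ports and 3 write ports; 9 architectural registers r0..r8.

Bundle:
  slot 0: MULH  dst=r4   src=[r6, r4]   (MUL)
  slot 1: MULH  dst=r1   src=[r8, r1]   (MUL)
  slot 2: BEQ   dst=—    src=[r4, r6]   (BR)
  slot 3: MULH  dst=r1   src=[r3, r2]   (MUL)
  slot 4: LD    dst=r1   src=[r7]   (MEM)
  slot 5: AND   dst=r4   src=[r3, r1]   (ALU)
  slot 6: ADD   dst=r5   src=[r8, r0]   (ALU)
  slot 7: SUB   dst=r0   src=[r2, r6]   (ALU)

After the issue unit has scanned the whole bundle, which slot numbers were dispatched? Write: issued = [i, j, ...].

#0 MUL src=r6,r4 dispatched  <A:3 Mu:1 Ld:2 B:1 rd:4 wr:2>
#1 MUL src=r8,r1 dispatched  <A:3 Mu:0 Ld:2 B:1 rd:2 wr:1>
#2 BR src=r4,r6 dispatched  <A:3 Mu:0 Ld:2 B:0 rd:0 wr:1>
#3 MUL src=r3,r2 held:FU  <A:3 Mu:0 Ld:2 B:0 rd:0 wr:1>
#4 MEM src=r7 held:RD_PORT  <A:3 Mu:0 Ld:2 B:0 rd:0 wr:1>
#5 ALU src=r3,r1 held:RD_PORT  <A:3 Mu:0 Ld:2 B:0 rd:0 wr:1>
#6 ALU src=r8,r0 held:RD_PORT  <A:3 Mu:0 Ld:2 B:0 rd:0 wr:1>
#7 ALU src=r2,r6 held:RD_PORT  <A:3 Mu:0 Ld:2 B:0 rd:0 wr:1>

issued = [0, 1, 2]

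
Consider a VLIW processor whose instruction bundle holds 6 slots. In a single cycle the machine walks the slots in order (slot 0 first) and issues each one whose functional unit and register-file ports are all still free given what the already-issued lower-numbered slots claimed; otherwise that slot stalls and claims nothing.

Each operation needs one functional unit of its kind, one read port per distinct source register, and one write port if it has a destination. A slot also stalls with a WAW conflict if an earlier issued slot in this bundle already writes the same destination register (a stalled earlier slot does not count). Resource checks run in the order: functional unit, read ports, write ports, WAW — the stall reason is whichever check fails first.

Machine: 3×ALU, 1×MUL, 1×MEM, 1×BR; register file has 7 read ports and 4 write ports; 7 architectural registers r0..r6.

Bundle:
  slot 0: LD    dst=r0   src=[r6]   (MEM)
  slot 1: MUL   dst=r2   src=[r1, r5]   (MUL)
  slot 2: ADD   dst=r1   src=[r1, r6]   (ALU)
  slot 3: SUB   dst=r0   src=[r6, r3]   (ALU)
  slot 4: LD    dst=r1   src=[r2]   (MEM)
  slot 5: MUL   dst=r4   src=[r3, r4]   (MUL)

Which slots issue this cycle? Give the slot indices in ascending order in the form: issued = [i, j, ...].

issued = [0, 1, 2]

(0) want 1×MEM +1rd +1wr — yes → AL3|MU1|ME0|BR1|rd6|wr3
(1) want 1×MUL +2rd +1wr — yes → AL3|MU0|ME0|BR1|rd4|wr2
(2) want 1×ALU +2rd +1wr — yes → AL2|MU0|ME0|BR1|rd2|wr1
(3) want 1×ALU +2rd +1wr — WAW → AL2|MU0|ME0|BR1|rd2|wr1
(4) want 1×MEM +1rd +1wr — FU → AL2|MU0|ME0|BR1|rd2|wr1
(5) want 1×MUL +2rd +1wr — FU → AL2|MU0|ME0|BR1|rd2|wr1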